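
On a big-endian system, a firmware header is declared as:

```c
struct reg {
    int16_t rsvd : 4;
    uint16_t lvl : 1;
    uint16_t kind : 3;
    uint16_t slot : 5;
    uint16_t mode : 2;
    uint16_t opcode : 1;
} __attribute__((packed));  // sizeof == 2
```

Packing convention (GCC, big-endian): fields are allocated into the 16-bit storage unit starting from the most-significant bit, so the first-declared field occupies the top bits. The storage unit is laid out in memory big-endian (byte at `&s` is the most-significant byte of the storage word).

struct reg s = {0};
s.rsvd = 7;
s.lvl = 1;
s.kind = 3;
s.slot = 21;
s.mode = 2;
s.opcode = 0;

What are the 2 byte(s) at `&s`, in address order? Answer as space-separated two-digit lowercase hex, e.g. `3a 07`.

rsvd (4b) val=7 bits=0x7 at bit 12: 0x7000
lvl (1b) val=1 bits=0x1 at bit 11: 0x7800
kind (3b) val=3 bits=0x3 at bit 8: 0x7b00
slot (5b) val=21 bits=0x15 at bit 3: 0x7ba8
mode (2b) val=2 bits=0x2 at bit 1: 0x7bac
opcode (1b) val=0 bits=0x0 at bit 0: 0x7bac
word = 0x7bac → big-endian bytes:
  [0]=0x7b  [1]=0xac

7b ac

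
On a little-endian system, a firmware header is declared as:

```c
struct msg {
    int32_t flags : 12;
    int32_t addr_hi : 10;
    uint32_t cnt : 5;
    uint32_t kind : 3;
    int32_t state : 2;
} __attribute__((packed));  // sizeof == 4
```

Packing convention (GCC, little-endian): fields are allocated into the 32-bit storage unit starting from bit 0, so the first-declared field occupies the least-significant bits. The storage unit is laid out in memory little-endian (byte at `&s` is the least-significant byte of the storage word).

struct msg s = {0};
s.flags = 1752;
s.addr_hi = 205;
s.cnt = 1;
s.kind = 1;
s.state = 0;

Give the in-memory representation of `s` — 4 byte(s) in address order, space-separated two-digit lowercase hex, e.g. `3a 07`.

flags:12 = 1752 → 0x6d8 << 0 → word 0x000006d8
addr_hi:10 = 205 → 0xcd << 12 → word 0x000cd6d8
cnt:5 = 1 → 0x1 << 22 → word 0x004cd6d8
kind:3 = 1 → 0x1 << 27 → word 0x084cd6d8
state:2 = 0 → 0x0 << 30 → word 0x084cd6d8
word = 0x084cd6d8 → little-endian bytes:
  [0]=0xd8  [1]=0xd6  [2]=0x4c  [3]=0x08

d8 d6 4c 08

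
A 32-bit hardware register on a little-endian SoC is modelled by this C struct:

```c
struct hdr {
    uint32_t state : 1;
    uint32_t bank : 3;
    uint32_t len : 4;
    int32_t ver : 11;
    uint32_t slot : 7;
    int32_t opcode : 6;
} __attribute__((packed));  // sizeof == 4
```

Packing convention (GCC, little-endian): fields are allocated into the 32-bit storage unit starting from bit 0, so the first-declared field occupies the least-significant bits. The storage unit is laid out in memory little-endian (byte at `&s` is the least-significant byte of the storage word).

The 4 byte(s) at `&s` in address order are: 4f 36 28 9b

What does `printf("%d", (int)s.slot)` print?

[0]=0x4f [1]=0x36 [2]=0x28 [3]=0x9b (little-endian) → word 0x9b28364f
state [0+:1] = (word>>0) & 0x1 = 1
bank [1+:3] = (word>>1) & 0x7 = 7
len [4+:4] = (word>>4) & 0xf = 4
ver [8+:11] = (word>>8) & 0x7ff = 54
slot [19+:7] = (word>>19) & 0x7f = 101  ←
opcode [26+:6] = (word>>26) & 0x3f = 38

101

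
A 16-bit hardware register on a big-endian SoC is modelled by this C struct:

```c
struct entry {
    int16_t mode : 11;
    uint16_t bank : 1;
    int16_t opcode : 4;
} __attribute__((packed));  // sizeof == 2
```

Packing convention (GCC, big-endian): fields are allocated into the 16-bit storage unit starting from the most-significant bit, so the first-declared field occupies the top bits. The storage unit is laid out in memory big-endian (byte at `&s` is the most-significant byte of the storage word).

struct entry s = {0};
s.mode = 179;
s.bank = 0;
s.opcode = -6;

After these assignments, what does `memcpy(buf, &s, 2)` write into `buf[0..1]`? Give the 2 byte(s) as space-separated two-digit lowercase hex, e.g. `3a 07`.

16 6a

mode:11 = 179 → 0xb3 << 5 → word 0x1660
bank:1 = 0 → 0x0 << 4 → word 0x1660
opcode:4 = -6 → 0xa << 0 → word 0x166a
word = 0x166a → big-endian bytes:
  [0]=0x16  [1]=0x6a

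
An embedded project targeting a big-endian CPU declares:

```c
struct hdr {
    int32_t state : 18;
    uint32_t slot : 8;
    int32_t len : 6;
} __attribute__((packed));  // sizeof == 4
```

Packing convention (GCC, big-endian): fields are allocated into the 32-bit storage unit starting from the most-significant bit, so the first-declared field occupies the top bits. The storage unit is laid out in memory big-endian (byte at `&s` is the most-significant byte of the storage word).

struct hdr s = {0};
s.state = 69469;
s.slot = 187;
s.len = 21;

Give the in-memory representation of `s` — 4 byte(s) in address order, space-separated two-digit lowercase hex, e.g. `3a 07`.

43 d7 6e d5

[14+:18] state=69469 & 0x3ffff = 0x10f5d; word=0x43d74000
[6+:8] slot=187 & 0xff = 0xbb; word=0x43d76ec0
[0+:6] len=21 & 0x3f = 0x15; word=0x43d76ed5
word = 0x43d76ed5 → big-endian bytes:
  [0]=0x43  [1]=0xd7  [2]=0x6e  [3]=0xd5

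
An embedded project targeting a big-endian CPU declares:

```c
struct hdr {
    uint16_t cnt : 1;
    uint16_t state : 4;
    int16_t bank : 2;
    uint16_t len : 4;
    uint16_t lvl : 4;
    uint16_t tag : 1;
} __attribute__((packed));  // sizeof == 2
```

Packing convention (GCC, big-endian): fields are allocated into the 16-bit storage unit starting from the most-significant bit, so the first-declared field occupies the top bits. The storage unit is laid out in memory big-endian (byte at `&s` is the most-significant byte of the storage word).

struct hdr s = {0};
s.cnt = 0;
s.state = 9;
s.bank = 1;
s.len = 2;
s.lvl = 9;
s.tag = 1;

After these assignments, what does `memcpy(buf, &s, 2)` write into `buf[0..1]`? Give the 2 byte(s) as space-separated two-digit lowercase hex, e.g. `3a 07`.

cnt:1 = 0 → 0x0 << 15 → word 0x0000
state:4 = 9 → 0x9 << 11 → word 0x4800
bank:2 = 1 → 0x1 << 9 → word 0x4a00
len:4 = 2 → 0x2 << 5 → word 0x4a40
lvl:4 = 9 → 0x9 << 1 → word 0x4a52
tag:1 = 1 → 0x1 << 0 → word 0x4a53
word = 0x4a53 → big-endian bytes:
  [0]=0x4a  [1]=0x53

4a 53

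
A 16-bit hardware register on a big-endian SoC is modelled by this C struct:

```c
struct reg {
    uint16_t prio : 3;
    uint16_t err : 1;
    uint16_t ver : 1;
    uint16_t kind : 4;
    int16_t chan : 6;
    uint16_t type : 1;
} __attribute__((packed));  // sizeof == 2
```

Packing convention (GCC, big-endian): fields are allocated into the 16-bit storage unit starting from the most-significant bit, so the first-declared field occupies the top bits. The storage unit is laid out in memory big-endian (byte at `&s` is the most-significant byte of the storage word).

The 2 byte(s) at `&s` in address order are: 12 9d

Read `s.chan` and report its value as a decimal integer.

14

[0]=0x12 [1]=0x9d (big-endian) → word 0x129d
prio:3 @ bit 13 → (0x129d>>13)&0x7 = 0x0
err:1 @ bit 12 → (0x129d>>12)&0x1 = 0x1
ver:1 @ bit 11 → (0x129d>>11)&0x1 = 0x0
kind:4 @ bit 7 → (0x129d>>7)&0xf = 0x5
chan:6 @ bit 1 → (0x129d>>1)&0x3f = 0xe  ←
type:1 @ bit 0 → (0x129d>>0)&0x1 = 0x1
chan signed 6b, MSB=0: value = 14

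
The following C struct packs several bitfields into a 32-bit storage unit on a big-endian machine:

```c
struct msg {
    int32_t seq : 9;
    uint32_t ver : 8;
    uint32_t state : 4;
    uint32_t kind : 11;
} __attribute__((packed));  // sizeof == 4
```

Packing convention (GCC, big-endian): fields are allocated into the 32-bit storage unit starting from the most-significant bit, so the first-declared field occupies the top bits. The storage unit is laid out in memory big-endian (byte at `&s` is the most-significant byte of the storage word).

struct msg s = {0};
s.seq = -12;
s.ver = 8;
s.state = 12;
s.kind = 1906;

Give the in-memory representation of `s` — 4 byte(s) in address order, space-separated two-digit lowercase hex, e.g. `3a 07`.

fa 04 67 72

seq (9b) val=-12 bits=0x1f4 at bit 23: 0xfa000000
ver (8b) val=8 bits=0x8 at bit 15: 0xfa040000
state (4b) val=12 bits=0xc at bit 11: 0xfa046000
kind (11b) val=1906 bits=0x772 at bit 0: 0xfa046772
word = 0xfa046772 → big-endian bytes:
  [0]=0xfa  [1]=0x04  [2]=0x67  [3]=0x72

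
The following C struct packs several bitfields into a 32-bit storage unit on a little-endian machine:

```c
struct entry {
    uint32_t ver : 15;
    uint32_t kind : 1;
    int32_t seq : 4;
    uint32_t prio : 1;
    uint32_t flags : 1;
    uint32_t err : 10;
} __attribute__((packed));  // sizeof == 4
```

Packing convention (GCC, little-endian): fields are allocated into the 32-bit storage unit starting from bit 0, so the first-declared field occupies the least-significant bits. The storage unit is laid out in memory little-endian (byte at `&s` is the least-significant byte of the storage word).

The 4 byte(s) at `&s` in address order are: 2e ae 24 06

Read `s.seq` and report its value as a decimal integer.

[0]=0x2e [1]=0xae [2]=0x24 [3]=0x06 (little-endian) → word 0x0624ae2e
ver [0+:15] = (word>>0) & 0x7fff = 11822
kind [15+:1] = (word>>15) & 0x1 = 1
seq [16+:4] = (word>>16) & 0xf = 4  ←
prio [20+:1] = (word>>20) & 0x1 = 0
flags [21+:1] = (word>>21) & 0x1 = 1
err [22+:10] = (word>>22) & 0x3ff = 24
seq signed 4b, MSB=0: value = 4

4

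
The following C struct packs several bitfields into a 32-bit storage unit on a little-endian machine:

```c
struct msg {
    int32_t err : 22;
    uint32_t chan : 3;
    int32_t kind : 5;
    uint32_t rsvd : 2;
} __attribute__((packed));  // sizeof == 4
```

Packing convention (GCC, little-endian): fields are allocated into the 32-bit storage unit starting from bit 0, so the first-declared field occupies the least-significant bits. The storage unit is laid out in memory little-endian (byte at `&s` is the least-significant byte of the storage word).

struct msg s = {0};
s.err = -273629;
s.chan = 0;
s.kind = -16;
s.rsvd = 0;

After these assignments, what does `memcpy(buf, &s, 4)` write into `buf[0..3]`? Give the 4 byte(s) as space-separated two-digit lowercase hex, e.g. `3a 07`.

err (22b) val=-273629 bits=0x3bd323 at bit 0: 0x003bd323
chan (3b) val=0 bits=0x0 at bit 22: 0x003bd323
kind (5b) val=-16 bits=0x10 at bit 25: 0x203bd323
rsvd (2b) val=0 bits=0x0 at bit 30: 0x203bd323
word = 0x203bd323 → little-endian bytes:
  [0]=0x23  [1]=0xd3  [2]=0x3b  [3]=0x20

23 d3 3b 20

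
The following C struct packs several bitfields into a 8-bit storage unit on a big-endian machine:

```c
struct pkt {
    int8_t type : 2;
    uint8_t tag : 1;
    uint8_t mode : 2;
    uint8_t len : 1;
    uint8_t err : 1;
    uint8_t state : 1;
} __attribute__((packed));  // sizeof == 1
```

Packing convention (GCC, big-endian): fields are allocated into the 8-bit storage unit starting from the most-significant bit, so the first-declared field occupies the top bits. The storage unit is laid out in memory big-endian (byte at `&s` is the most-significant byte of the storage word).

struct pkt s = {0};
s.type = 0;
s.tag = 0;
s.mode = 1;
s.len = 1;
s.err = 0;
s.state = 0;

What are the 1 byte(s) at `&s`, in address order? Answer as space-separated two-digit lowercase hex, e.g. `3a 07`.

[6+:2] type=0 & 0x3 = 0x0; word=0x00
[5+:1] tag=0 & 0x1 = 0x0; word=0x00
[3+:2] mode=1 & 0x3 = 0x1; word=0x08
[2+:1] len=1 & 0x1 = 0x1; word=0x0c
[1+:1] err=0 & 0x1 = 0x0; word=0x0c
[0+:1] state=0 & 0x1 = 0x0; word=0x0c
word = 0x0c → big-endian bytes:
  [0]=0x0c

0c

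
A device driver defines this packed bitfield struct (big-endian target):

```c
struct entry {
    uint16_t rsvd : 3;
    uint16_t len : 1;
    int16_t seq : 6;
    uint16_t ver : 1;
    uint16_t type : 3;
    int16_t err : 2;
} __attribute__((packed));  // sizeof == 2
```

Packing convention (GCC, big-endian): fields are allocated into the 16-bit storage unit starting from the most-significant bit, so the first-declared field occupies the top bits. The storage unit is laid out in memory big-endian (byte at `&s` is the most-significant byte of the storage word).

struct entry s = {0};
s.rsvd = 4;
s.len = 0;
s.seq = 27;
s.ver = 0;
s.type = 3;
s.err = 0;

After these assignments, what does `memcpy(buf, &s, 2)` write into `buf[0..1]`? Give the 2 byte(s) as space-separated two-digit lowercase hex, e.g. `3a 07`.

86 cc

rsvd:3 = 4 → 0x4 << 13 → word 0x8000
len:1 = 0 → 0x0 << 12 → word 0x8000
seq:6 = 27 → 0x1b << 6 → word 0x86c0
ver:1 = 0 → 0x0 << 5 → word 0x86c0
type:3 = 3 → 0x3 << 2 → word 0x86cc
err:2 = 0 → 0x0 << 0 → word 0x86cc
word = 0x86cc → big-endian bytes:
  [0]=0x86  [1]=0xcc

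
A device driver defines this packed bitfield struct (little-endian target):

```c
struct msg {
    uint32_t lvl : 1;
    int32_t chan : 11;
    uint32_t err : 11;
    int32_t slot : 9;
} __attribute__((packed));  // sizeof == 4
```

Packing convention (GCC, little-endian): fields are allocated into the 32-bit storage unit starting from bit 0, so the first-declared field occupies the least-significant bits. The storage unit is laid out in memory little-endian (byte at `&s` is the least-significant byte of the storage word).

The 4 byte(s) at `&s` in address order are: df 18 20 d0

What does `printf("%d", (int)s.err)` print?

513

[0]=0xdf [1]=0x18 [2]=0x20 [3]=0xd0 (little-endian) → word 0xd02018df
lvl [0+:1] = (word>>0) & 0x1 = 1
chan [1+:11] = (word>>1) & 0x7ff = 1135
err [12+:11] = (word>>12) & 0x7ff = 513  ←
slot [23+:9] = (word>>23) & 0x1ff = 416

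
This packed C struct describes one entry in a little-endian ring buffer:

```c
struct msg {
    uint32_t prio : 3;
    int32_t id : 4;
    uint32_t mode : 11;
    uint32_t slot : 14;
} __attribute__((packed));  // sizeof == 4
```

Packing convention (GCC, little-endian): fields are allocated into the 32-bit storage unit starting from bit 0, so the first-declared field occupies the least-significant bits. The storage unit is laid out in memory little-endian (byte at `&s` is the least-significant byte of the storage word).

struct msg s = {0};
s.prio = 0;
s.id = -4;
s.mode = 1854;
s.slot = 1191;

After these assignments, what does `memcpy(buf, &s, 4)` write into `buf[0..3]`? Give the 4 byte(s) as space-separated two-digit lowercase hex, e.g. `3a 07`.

60 9f 9f 12

prio:3 = 0 → 0x0 << 0 → word 0x00000000
id:4 = -4 → 0xc << 3 → word 0x00000060
mode:11 = 1854 → 0x73e << 7 → word 0x00039f60
slot:14 = 1191 → 0x4a7 << 18 → word 0x129f9f60
word = 0x129f9f60 → little-endian bytes:
  [0]=0x60  [1]=0x9f  [2]=0x9f  [3]=0x12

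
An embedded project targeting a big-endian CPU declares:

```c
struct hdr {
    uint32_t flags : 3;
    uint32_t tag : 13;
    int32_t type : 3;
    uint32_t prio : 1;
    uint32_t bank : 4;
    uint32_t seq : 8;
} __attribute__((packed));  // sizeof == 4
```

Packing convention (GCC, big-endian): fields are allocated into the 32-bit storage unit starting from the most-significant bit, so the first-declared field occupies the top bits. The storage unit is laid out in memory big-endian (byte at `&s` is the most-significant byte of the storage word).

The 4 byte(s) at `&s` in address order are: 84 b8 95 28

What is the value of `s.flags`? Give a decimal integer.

4

[0]=0x84 [1]=0xb8 [2]=0x95 [3]=0x28 (big-endian) → word 0x84b89528
flags:3 @ bit 29 → (0x84b89528>>29)&0x7 = 0x4  ←
tag:13 @ bit 16 → (0x84b89528>>16)&0x1fff = 0x4b8
type:3 @ bit 13 → (0x84b89528>>13)&0x7 = 0x4
prio:1 @ bit 12 → (0x84b89528>>12)&0x1 = 0x1
bank:4 @ bit 8 → (0x84b89528>>8)&0xf = 0x5
seq:8 @ bit 0 → (0x84b89528>>0)&0xff = 0x28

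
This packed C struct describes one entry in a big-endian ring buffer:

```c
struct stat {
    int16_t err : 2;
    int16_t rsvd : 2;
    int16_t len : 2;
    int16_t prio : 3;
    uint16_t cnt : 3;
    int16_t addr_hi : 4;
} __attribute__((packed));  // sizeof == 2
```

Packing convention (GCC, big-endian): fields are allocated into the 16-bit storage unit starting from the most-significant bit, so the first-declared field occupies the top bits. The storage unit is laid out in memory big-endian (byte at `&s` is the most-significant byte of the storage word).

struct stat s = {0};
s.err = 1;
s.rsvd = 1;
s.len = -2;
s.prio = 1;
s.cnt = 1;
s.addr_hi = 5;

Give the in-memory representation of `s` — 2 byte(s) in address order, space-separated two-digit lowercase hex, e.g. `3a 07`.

err (2b) val=1 bits=0x1 at bit 14: 0x4000
rsvd (2b) val=1 bits=0x1 at bit 12: 0x5000
len (2b) val=-2 bits=0x2 at bit 10: 0x5800
prio (3b) val=1 bits=0x1 at bit 7: 0x5880
cnt (3b) val=1 bits=0x1 at bit 4: 0x5890
addr_hi (4b) val=5 bits=0x5 at bit 0: 0x5895
word = 0x5895 → big-endian bytes:
  [0]=0x58  [1]=0x95

58 95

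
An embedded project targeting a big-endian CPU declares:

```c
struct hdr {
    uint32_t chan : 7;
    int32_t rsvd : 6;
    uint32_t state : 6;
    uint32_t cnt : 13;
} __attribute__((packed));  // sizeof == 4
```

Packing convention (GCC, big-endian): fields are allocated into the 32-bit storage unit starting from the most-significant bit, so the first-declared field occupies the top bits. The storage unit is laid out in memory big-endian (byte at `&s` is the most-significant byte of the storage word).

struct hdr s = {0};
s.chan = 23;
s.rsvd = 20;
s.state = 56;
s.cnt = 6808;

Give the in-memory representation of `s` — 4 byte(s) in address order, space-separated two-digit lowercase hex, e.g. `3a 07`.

2e a7 1a 98

[25+:7] chan=23 & 0x7f = 0x17; word=0x2e000000
[19+:6] rsvd=20 & 0x3f = 0x14; word=0x2ea00000
[13+:6] state=56 & 0x3f = 0x38; word=0x2ea70000
[0+:13] cnt=6808 & 0x1fff = 0x1a98; word=0x2ea71a98
word = 0x2ea71a98 → big-endian bytes:
  [0]=0x2e  [1]=0xa7  [2]=0x1a  [3]=0x98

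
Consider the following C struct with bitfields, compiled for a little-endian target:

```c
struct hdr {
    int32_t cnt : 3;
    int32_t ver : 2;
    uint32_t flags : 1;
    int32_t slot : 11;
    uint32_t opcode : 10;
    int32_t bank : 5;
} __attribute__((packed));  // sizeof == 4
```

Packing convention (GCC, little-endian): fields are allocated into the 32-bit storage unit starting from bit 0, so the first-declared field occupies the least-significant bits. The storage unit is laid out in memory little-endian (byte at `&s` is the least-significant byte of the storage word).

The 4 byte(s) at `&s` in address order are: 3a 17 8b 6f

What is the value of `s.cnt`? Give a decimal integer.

[0]=0x3a [1]=0x17 [2]=0x8b [3]=0x6f (little-endian) → word 0x6f8b173a
cnt:3 @ bit 0 → (0x6f8b173a>>0)&0x7 = 0x2  ←
ver:2 @ bit 3 → (0x6f8b173a>>3)&0x3 = 0x3
flags:1 @ bit 5 → (0x6f8b173a>>5)&0x1 = 0x1
slot:11 @ bit 6 → (0x6f8b173a>>6)&0x7ff = 0x45c
opcode:10 @ bit 17 → (0x6f8b173a>>17)&0x3ff = 0x3c5
bank:5 @ bit 27 → (0x6f8b173a>>27)&0x1f = 0xd
cnt signed 3b, MSB=0: value = 2

2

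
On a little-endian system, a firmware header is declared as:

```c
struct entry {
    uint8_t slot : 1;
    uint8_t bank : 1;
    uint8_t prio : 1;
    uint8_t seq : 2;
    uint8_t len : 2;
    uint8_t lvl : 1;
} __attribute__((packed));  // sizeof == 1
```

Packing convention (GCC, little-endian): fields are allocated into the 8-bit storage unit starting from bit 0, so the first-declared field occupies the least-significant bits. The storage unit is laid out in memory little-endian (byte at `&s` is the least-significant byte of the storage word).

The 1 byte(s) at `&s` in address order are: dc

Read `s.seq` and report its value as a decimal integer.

[0]=0xdc (little-endian) → word 0xdc
slot:1 @ bit 0 → (0xdc>>0)&0x1 = 0x0
bank:1 @ bit 1 → (0xdc>>1)&0x1 = 0x0
prio:1 @ bit 2 → (0xdc>>2)&0x1 = 0x1
seq:2 @ bit 3 → (0xdc>>3)&0x3 = 0x3  ←
len:2 @ bit 5 → (0xdc>>5)&0x3 = 0x2
lvl:1 @ bit 7 → (0xdc>>7)&0x1 = 0x1

3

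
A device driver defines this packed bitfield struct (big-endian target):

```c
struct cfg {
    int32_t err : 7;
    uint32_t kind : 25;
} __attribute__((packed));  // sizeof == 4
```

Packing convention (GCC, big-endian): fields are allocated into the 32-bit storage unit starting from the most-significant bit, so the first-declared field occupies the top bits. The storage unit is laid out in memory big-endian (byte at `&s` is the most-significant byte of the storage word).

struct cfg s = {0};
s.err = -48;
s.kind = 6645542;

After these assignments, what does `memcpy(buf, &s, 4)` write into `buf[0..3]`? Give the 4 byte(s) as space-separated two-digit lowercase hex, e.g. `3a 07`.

a0 65 67 26

err:7 = -48 → 0x50 << 25 → word 0xa0000000
kind:25 = 6645542 → 0x656726 << 0 → word 0xa0656726
word = 0xa0656726 → big-endian bytes:
  [0]=0xa0  [1]=0x65  [2]=0x67  [3]=0x26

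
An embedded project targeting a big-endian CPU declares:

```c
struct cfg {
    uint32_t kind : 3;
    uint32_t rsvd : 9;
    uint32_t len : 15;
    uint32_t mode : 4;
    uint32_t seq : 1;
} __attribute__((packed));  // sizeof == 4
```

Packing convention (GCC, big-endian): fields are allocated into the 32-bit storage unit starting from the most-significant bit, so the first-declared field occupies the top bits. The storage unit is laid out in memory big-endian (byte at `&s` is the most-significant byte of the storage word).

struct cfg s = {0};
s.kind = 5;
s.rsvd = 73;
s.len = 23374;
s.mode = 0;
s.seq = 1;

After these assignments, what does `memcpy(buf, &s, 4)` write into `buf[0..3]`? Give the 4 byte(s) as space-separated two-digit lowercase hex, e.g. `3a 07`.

a4 9b 69 c1

kind:3 = 5 → 0x5 << 29 → word 0xa0000000
rsvd:9 = 73 → 0x49 << 20 → word 0xa4900000
len:15 = 23374 → 0x5b4e << 5 → word 0xa49b69c0
mode:4 = 0 → 0x0 << 1 → word 0xa49b69c0
seq:1 = 1 → 0x1 << 0 → word 0xa49b69c1
word = 0xa49b69c1 → big-endian bytes:
  [0]=0xa4  [1]=0x9b  [2]=0x69  [3]=0xc1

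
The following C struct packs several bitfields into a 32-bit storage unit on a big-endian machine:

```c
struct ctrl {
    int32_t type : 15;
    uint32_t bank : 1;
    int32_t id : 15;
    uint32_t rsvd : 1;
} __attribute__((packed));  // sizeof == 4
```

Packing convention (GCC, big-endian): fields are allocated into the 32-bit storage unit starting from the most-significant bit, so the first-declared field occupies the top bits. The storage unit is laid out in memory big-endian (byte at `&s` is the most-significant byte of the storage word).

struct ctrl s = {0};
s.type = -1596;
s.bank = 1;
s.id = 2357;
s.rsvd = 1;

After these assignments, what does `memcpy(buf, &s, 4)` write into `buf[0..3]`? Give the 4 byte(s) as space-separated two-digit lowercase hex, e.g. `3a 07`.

f3 89 12 6b

[17+:15] type=-1596 & 0x7fff = 0x79c4; word=0xf3880000
[16+:1] bank=1 & 0x1 = 0x1; word=0xf3890000
[1+:15] id=2357 & 0x7fff = 0x935; word=0xf389126a
[0+:1] rsvd=1 & 0x1 = 0x1; word=0xf389126b
word = 0xf389126b → big-endian bytes:
  [0]=0xf3  [1]=0x89  [2]=0x12  [3]=0x6b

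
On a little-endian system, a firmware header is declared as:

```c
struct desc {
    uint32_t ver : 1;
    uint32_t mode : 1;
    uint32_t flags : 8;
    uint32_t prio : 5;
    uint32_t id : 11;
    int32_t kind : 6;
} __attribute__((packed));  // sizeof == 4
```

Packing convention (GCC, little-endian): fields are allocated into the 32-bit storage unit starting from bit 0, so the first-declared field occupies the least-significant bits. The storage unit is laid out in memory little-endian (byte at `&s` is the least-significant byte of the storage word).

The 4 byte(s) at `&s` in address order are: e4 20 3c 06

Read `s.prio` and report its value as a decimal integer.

8

[0]=0xe4 [1]=0x20 [2]=0x3c [3]=0x06 (little-endian) → word 0x063c20e4
ver [0+:1] = (word>>0) & 0x1 = 0
mode [1+:1] = (word>>1) & 0x1 = 0
flags [2+:8] = (word>>2) & 0xff = 57
prio [10+:5] = (word>>10) & 0x1f = 8  ←
id [15+:11] = (word>>15) & 0x7ff = 1144
kind [26+:6] = (word>>26) & 0x3f = 1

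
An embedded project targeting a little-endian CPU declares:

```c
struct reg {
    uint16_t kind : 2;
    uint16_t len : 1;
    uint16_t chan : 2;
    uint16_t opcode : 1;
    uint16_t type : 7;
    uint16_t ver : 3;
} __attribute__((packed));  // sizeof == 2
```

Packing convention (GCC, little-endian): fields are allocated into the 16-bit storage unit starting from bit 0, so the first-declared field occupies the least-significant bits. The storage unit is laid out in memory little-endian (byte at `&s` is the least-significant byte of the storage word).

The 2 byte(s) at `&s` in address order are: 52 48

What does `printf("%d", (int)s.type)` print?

33

[0]=0x52 [1]=0x48 (little-endian) → word 0x4852
kind:2 @ bit 0 → (0x4852>>0)&0x3 = 0x2
len:1 @ bit 2 → (0x4852>>2)&0x1 = 0x0
chan:2 @ bit 3 → (0x4852>>3)&0x3 = 0x2
opcode:1 @ bit 5 → (0x4852>>5)&0x1 = 0x0
type:7 @ bit 6 → (0x4852>>6)&0x7f = 0x21  ←
ver:3 @ bit 13 → (0x4852>>13)&0x7 = 0x2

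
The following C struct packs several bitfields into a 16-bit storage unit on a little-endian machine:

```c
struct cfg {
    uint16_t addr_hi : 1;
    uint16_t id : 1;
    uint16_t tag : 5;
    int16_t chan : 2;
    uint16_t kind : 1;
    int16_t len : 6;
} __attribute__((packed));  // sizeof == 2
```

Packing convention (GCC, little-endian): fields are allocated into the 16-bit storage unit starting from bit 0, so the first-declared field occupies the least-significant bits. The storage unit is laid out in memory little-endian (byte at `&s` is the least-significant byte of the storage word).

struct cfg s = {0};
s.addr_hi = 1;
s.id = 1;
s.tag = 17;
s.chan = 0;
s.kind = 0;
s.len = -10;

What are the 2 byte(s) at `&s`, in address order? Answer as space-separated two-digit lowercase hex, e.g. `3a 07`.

[0+:1] addr_hi=1 & 0x1 = 0x1; word=0x0001
[1+:1] id=1 & 0x1 = 0x1; word=0x0003
[2+:5] tag=17 & 0x1f = 0x11; word=0x0047
[7+:2] chan=0 & 0x3 = 0x0; word=0x0047
[9+:1] kind=0 & 0x1 = 0x0; word=0x0047
[10+:6] len=-10 & 0x3f = 0x36; word=0xd847
word = 0xd847 → little-endian bytes:
  [0]=0x47  [1]=0xd8

47 d8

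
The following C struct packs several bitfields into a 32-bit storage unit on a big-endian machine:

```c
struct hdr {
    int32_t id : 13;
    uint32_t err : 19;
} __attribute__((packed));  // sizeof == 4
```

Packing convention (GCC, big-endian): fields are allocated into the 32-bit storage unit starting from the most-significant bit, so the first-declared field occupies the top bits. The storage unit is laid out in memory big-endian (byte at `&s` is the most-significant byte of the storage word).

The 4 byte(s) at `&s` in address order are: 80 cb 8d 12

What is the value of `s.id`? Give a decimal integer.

-4071

[0]=0x80 [1]=0xcb [2]=0x8d [3]=0x12 (big-endian) → word 0x80cb8d12
id:13 @ bit 19 → (0x80cb8d12>>19)&0x1fff = 0x1019  ←
err:19 @ bit 0 → (0x80cb8d12>>0)&0x7ffff = 0x38d12
id signed 13b, MSB=1: 4121 - 8192 = -4071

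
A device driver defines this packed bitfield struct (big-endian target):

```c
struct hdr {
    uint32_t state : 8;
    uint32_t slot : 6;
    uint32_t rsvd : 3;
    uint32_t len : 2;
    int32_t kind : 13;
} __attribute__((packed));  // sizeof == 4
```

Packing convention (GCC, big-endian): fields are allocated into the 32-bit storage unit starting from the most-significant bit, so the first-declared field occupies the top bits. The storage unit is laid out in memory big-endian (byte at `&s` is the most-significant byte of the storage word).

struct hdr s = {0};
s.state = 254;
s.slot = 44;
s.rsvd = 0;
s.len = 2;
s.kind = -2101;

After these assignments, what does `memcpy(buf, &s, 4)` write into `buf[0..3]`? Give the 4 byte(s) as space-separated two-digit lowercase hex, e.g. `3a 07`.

[24+:8] state=254 & 0xff = 0xfe; word=0xfe000000
[18+:6] slot=44 & 0x3f = 0x2c; word=0xfeb00000
[15+:3] rsvd=0 & 0x7 = 0x0; word=0xfeb00000
[13+:2] len=2 & 0x3 = 0x2; word=0xfeb04000
[0+:13] kind=-2101 & 0x1fff = 0x17cb; word=0xfeb057cb
word = 0xfeb057cb → big-endian bytes:
  [0]=0xfe  [1]=0xb0  [2]=0x57  [3]=0xcb

fe b0 57 cb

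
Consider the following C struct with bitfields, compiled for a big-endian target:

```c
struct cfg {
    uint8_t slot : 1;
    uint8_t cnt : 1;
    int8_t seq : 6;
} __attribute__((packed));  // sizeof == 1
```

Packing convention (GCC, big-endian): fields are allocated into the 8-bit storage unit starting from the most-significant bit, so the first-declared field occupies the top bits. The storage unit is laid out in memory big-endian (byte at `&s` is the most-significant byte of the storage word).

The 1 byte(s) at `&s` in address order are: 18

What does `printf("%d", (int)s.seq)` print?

[0]=0x18 (big-endian) → word 0x18
slot:1 @ bit 7 → (0x18>>7)&0x1 = 0x0
cnt:1 @ bit 6 → (0x18>>6)&0x1 = 0x0
seq:6 @ bit 0 → (0x18>>0)&0x3f = 0x18  ←
seq signed 6b, MSB=0: value = 24

24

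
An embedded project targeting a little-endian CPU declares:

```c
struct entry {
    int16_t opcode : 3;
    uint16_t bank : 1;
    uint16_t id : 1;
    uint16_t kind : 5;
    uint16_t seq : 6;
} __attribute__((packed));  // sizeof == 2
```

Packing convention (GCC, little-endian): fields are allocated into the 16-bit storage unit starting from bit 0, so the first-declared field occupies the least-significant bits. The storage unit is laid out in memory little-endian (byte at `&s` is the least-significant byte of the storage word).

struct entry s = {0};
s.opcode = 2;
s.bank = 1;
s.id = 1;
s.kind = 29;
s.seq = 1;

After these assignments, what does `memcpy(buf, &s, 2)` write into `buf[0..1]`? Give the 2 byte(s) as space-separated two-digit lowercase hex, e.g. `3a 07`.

ba 07

opcode:3 = 2 → 0x2 << 0 → word 0x0002
bank:1 = 1 → 0x1 << 3 → word 0x000a
id:1 = 1 → 0x1 << 4 → word 0x001a
kind:5 = 29 → 0x1d << 5 → word 0x03ba
seq:6 = 1 → 0x1 << 10 → word 0x07ba
word = 0x07ba → little-endian bytes:
  [0]=0xba  [1]=0x07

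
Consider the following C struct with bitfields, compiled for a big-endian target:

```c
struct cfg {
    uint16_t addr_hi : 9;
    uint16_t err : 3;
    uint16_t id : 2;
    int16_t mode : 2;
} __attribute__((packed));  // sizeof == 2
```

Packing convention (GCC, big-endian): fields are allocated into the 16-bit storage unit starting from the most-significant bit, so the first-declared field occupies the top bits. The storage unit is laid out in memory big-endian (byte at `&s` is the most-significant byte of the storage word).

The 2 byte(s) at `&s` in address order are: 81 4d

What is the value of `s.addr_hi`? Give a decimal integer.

[0]=0x81 [1]=0x4d (big-endian) → word 0x814d
addr_hi [7+:9] = (word>>7) & 0x1ff = 258  ←
err [4+:3] = (word>>4) & 0x7 = 4
id [2+:2] = (word>>2) & 0x3 = 3
mode [0+:2] = (word>>0) & 0x3 = 1

258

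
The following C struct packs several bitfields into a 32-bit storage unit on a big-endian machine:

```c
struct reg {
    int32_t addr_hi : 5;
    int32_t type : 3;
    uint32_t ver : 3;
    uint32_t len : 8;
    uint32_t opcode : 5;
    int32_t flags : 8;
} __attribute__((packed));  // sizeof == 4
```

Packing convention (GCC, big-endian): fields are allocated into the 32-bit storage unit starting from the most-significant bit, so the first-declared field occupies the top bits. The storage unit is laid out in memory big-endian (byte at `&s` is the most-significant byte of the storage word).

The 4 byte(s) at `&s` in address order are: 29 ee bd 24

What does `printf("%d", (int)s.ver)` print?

7

[0]=0x29 [1]=0xee [2]=0xbd [3]=0x24 (big-endian) → word 0x29eebd24
addr_hi:5 @ bit 27 → (0x29eebd24>>27)&0x1f = 0x5
type:3 @ bit 24 → (0x29eebd24>>24)&0x7 = 0x1
ver:3 @ bit 21 → (0x29eebd24>>21)&0x7 = 0x7  ←
len:8 @ bit 13 → (0x29eebd24>>13)&0xff = 0x75
opcode:5 @ bit 8 → (0x29eebd24>>8)&0x1f = 0x1d
flags:8 @ bit 0 → (0x29eebd24>>0)&0xff = 0x24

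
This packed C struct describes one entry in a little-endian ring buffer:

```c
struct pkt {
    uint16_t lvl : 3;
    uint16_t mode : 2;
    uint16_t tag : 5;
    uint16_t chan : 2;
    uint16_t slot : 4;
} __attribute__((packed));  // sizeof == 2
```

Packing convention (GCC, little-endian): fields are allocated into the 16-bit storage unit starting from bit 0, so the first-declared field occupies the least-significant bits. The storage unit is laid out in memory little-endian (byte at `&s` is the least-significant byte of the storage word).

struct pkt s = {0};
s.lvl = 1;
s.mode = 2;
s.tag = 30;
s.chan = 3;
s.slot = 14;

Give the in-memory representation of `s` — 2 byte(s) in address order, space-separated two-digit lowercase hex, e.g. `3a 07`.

d1 ef

lvl:3 = 1 → 0x1 << 0 → word 0x0001
mode:2 = 2 → 0x2 << 3 → word 0x0011
tag:5 = 30 → 0x1e << 5 → word 0x03d1
chan:2 = 3 → 0x3 << 10 → word 0x0fd1
slot:4 = 14 → 0xe << 12 → word 0xefd1
word = 0xefd1 → little-endian bytes:
  [0]=0xd1  [1]=0xef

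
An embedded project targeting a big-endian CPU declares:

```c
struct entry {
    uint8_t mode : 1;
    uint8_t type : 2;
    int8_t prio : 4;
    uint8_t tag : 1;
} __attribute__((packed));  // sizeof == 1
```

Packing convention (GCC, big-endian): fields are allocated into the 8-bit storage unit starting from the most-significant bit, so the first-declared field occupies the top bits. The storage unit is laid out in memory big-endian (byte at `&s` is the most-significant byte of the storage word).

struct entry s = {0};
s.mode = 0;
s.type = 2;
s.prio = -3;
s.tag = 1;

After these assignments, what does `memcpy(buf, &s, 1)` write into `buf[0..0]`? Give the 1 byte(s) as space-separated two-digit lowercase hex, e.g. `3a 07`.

5b

[7+:1] mode=0 & 0x1 = 0x0; word=0x00
[5+:2] type=2 & 0x3 = 0x2; word=0x40
[1+:4] prio=-3 & 0xf = 0xd; word=0x5a
[0+:1] tag=1 & 0x1 = 0x1; word=0x5b
word = 0x5b → big-endian bytes:
  [0]=0x5b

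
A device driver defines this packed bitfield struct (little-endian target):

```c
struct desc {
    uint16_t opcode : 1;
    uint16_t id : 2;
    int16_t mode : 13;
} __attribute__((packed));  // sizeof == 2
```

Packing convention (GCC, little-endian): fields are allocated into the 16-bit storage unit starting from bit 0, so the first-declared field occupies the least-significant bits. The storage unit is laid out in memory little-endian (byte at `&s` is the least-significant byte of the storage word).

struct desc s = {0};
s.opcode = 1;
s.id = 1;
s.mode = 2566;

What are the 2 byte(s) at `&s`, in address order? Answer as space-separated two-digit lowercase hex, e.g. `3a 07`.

[0+:1] opcode=1 & 0x1 = 0x1; word=0x0001
[1+:2] id=1 & 0x3 = 0x1; word=0x0003
[3+:13] mode=2566 & 0x1fff = 0xa06; word=0x5033
word = 0x5033 → little-endian bytes:
  [0]=0x33  [1]=0x50

33 50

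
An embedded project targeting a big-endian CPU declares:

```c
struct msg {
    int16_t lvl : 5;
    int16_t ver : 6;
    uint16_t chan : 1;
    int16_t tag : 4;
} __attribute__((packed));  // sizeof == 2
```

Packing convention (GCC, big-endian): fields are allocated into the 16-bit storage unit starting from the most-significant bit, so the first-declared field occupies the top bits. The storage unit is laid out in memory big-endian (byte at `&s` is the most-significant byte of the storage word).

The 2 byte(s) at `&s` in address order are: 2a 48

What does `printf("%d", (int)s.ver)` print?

[0]=0x2a [1]=0x48 (big-endian) → word 0x2a48
lvl [11+:5] = (word>>11) & 0x1f = 5
ver [5+:6] = (word>>5) & 0x3f = 18  ←
chan [4+:1] = (word>>4) & 0x1 = 0
tag [0+:4] = (word>>0) & 0xf = 8
ver signed 6b, MSB=0: value = 18

18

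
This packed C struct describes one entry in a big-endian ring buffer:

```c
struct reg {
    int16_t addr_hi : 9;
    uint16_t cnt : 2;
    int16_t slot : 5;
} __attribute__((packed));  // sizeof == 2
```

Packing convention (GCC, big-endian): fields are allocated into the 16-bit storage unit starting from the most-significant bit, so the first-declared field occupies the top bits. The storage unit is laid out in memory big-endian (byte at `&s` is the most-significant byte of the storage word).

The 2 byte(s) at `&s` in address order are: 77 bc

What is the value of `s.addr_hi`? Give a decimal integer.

[0]=0x77 [1]=0xbc (big-endian) → word 0x77bc
addr_hi [7+:9] = (word>>7) & 0x1ff = 239  ←
cnt [5+:2] = (word>>5) & 0x3 = 1
slot [0+:5] = (word>>0) & 0x1f = 28
addr_hi signed 9b, MSB=0: value = 239

239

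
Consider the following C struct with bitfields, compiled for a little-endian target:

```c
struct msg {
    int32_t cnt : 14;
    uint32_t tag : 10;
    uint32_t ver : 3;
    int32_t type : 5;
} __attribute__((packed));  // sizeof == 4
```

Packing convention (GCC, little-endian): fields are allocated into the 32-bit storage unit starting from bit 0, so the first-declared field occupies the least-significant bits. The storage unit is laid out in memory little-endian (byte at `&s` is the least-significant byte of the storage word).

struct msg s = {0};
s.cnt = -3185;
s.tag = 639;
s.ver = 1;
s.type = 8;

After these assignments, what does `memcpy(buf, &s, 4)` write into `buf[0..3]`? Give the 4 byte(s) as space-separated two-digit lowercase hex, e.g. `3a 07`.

cnt (14b) val=-3185 bits=0x338f at bit 0: 0x0000338f
tag (10b) val=639 bits=0x27f at bit 14: 0x009ff38f
ver (3b) val=1 bits=0x1 at bit 24: 0x019ff38f
type (5b) val=8 bits=0x8 at bit 27: 0x419ff38f
word = 0x419ff38f → little-endian bytes:
  [0]=0x8f  [1]=0xf3  [2]=0x9f  [3]=0x41

8f f3 9f 41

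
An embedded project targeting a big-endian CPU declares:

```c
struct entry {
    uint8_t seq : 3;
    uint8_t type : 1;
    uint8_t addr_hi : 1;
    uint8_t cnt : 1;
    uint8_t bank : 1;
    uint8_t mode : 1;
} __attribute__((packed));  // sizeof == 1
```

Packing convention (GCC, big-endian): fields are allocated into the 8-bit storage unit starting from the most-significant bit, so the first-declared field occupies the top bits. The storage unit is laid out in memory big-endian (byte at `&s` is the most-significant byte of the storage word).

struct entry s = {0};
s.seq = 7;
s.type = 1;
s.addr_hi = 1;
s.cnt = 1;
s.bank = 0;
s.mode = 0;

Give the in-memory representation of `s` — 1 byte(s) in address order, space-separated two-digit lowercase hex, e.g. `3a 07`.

[5+:3] seq=7 & 0x7 = 0x7; word=0xe0
[4+:1] type=1 & 0x1 = 0x1; word=0xf0
[3+:1] addr_hi=1 & 0x1 = 0x1; word=0xf8
[2+:1] cnt=1 & 0x1 = 0x1; word=0xfc
[1+:1] bank=0 & 0x1 = 0x0; word=0xfc
[0+:1] mode=0 & 0x1 = 0x0; word=0xfc
word = 0xfc → big-endian bytes:
  [0]=0xfc

fc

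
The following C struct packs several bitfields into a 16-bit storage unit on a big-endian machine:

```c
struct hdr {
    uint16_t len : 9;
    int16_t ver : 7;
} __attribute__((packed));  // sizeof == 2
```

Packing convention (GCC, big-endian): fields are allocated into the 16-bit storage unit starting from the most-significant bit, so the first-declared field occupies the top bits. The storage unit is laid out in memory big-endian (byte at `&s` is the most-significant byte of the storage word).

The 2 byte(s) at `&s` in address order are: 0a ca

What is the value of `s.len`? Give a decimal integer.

[0]=0x0a [1]=0xca (big-endian) → word 0x0aca
len:9 @ bit 7 → (0x0aca>>7)&0x1ff = 0x15  ←
ver:7 @ bit 0 → (0x0aca>>0)&0x7f = 0x4a

21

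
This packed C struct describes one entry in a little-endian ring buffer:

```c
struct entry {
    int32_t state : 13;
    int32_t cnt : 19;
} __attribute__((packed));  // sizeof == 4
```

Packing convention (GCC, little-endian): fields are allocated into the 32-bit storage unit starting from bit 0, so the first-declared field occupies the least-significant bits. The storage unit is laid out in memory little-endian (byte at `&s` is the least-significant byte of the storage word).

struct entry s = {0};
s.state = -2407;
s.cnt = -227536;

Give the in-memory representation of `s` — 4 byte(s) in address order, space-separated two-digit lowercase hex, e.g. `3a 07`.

state:13 = -2407 → 0x1699 << 0 → word 0x00001699
cnt:19 = -227536 → 0x48730 << 13 → word 0x90e61699
word = 0x90e61699 → little-endian bytes:
  [0]=0x99  [1]=0x16  [2]=0xe6  [3]=0x90

99 16 e6 90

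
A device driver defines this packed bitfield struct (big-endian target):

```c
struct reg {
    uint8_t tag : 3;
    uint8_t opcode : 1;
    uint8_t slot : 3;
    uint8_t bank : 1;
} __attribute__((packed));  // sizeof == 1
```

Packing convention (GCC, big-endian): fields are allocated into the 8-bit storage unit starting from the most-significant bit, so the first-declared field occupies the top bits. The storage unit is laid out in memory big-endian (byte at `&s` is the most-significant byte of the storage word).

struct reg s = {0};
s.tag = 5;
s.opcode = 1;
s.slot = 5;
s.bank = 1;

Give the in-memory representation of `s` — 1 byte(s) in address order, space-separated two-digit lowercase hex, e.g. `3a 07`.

bb

tag:3 = 5 → 0x5 << 5 → word 0xa0
opcode:1 = 1 → 0x1 << 4 → word 0xb0
slot:3 = 5 → 0x5 << 1 → word 0xba
bank:1 = 1 → 0x1 << 0 → word 0xbb
word = 0xbb → big-endian bytes:
  [0]=0xbb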